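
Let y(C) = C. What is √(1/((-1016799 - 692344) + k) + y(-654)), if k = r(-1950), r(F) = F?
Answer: I*√1914806874251539/1711093 ≈ 25.573*I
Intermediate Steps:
k = -1950
√(1/((-1016799 - 692344) + k) + y(-654)) = √(1/((-1016799 - 692344) - 1950) - 654) = √(1/(-1709143 - 1950) - 654) = √(1/(-1711093) - 654) = √(-1/1711093 - 654) = √(-1119054823/1711093) = I*√1914806874251539/1711093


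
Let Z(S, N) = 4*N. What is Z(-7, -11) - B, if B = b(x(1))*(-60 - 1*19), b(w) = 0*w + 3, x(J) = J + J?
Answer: 193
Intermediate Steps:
x(J) = 2*J
b(w) = 3 (b(w) = 0 + 3 = 3)
B = -237 (B = 3*(-60 - 1*19) = 3*(-60 - 19) = 3*(-79) = -237)
Z(-7, -11) - B = 4*(-11) - 1*(-237) = -44 + 237 = 193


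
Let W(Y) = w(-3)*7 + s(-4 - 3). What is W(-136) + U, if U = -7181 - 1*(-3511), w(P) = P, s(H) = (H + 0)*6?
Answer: -3733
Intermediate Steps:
s(H) = 6*H (s(H) = H*6 = 6*H)
W(Y) = -63 (W(Y) = -3*7 + 6*(-4 - 3) = -21 + 6*(-7) = -21 - 42 = -63)
U = -3670 (U = -7181 + 3511 = -3670)
W(-136) + U = -63 - 3670 = -3733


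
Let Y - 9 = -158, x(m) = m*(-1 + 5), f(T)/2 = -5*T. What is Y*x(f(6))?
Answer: 35760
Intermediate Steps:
f(T) = -10*T (f(T) = 2*(-5*T) = -10*T)
x(m) = 4*m (x(m) = m*4 = 4*m)
Y = -149 (Y = 9 - 158 = -149)
Y*x(f(6)) = -596*(-10*6) = -596*(-60) = -149*(-240) = 35760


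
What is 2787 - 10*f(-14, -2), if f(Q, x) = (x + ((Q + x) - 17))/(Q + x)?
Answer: 22121/8 ≈ 2765.1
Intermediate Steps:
f(Q, x) = (-17 + Q + 2*x)/(Q + x) (f(Q, x) = (x + (-17 + Q + x))/(Q + x) = (-17 + Q + 2*x)/(Q + x))
2787 - 10*f(-14, -2) = 2787 - 10*(-17 - 14 + 2*(-2))/(-14 - 2) = 2787 - 10*(-17 - 14 - 4)/(-16) = 2787 - 10*(-1/16*(-35)) = 2787 - 10*35/16 = 2787 - 1*175/8 = 2787 - 175/8 = 22121/8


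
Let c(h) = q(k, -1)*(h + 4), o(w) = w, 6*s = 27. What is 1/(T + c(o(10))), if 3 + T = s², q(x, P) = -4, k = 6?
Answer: -4/155 ≈ -0.025806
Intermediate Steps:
s = 9/2 (s = (⅙)*27 = 9/2 ≈ 4.5000)
c(h) = -16 - 4*h (c(h) = -4*(h + 4) = -4*(4 + h) = -16 - 4*h)
T = 69/4 (T = -3 + (9/2)² = -3 + 81/4 = 69/4 ≈ 17.250)
1/(T + c(o(10))) = 1/(69/4 + (-16 - 4*10)) = 1/(69/4 + (-16 - 40)) = 1/(69/4 - 56) = 1/(-155/4) = -4/155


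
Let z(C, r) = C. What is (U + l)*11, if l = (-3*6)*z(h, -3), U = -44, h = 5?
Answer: -1474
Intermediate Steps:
l = -90 (l = -3*6*5 = -18*5 = -90)
(U + l)*11 = (-44 - 90)*11 = -134*11 = -1474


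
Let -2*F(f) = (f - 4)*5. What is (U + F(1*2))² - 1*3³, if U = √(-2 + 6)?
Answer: 22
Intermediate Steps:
F(f) = 10 - 5*f/2 (F(f) = -(f - 4)*5/2 = -(-4 + f)*5/2 = -(-20 + 5*f)/2 = 10 - 5*f/2)
U = 2 (U = √4 = 2)
(U + F(1*2))² - 1*3³ = (2 + (10 - 5*2/2))² - 1*3³ = (2 + (10 - 5/2*2))² - 1*27 = (2 + (10 - 5))² - 27 = (2 + 5)² - 27 = 7² - 27 = 49 - 27 = 22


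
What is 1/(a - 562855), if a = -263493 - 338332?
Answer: -1/1164680 ≈ -8.5860e-7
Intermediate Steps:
a = -601825
1/(a - 562855) = 1/(-601825 - 562855) = 1/(-1164680) = -1/1164680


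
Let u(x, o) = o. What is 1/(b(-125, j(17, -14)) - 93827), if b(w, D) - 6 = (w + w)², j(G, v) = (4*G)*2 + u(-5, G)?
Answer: -1/31321 ≈ -3.1927e-5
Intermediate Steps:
j(G, v) = 9*G (j(G, v) = (4*G)*2 + G = 8*G + G = 9*G)
b(w, D) = 6 + 4*w² (b(w, D) = 6 + (w + w)² = 6 + (2*w)² = 6 + 4*w²)
1/(b(-125, j(17, -14)) - 93827) = 1/((6 + 4*(-125)²) - 93827) = 1/((6 + 4*15625) - 93827) = 1/((6 + 62500) - 93827) = 1/(62506 - 93827) = 1/(-31321) = -1/31321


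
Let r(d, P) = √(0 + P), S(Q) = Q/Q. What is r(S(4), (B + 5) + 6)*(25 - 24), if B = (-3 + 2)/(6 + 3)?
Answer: 7*√2/3 ≈ 3.2998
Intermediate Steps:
B = -⅑ (B = -1/9 = -1*⅑ = -⅑ ≈ -0.11111)
S(Q) = 1
r(d, P) = √P
r(S(4), (B + 5) + 6)*(25 - 24) = √((-⅑ + 5) + 6)*(25 - 24) = √(44/9 + 6)*1 = √(98/9)*1 = (7*√2/3)*1 = 7*√2/3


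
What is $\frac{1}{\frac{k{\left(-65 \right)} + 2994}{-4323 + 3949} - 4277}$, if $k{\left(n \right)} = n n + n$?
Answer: $- \frac{187}{803376} \approx -0.00023277$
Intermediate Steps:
$k{\left(n \right)} = n + n^{2}$ ($k{\left(n \right)} = n^{2} + n = n + n^{2}$)
$\frac{1}{\frac{k{\left(-65 \right)} + 2994}{-4323 + 3949} - 4277} = \frac{1}{\frac{- 65 \left(1 - 65\right) + 2994}{-4323 + 3949} - 4277} = \frac{1}{\frac{\left(-65\right) \left(-64\right) + 2994}{-374} - 4277} = \frac{1}{\left(4160 + 2994\right) \left(- \frac{1}{374}\right) - 4277} = \frac{1}{7154 \left(- \frac{1}{374}\right) - 4277} = \frac{1}{- \frac{3577}{187} - 4277} = \frac{1}{- \frac{803376}{187}} = - \frac{187}{803376}$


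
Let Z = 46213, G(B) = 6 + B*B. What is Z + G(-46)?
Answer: 48335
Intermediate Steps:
G(B) = 6 + B²
Z + G(-46) = 46213 + (6 + (-46)²) = 46213 + (6 + 2116) = 46213 + 2122 = 48335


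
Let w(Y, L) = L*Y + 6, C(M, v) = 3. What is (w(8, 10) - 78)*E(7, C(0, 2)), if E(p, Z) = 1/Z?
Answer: 8/3 ≈ 2.6667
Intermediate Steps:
w(Y, L) = 6 + L*Y
(w(8, 10) - 78)*E(7, C(0, 2)) = ((6 + 10*8) - 78)/3 = ((6 + 80) - 78)*(⅓) = (86 - 78)*(⅓) = 8*(⅓) = 8/3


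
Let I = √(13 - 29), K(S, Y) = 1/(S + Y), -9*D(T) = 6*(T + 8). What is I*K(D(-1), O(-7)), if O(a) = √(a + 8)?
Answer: -12*I/11 ≈ -1.0909*I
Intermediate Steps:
O(a) = √(8 + a)
D(T) = -16/3 - 2*T/3 (D(T) = -2*(T + 8)/3 = -2*(8 + T)/3 = -(48 + 6*T)/9 = -16/3 - 2*T/3)
I = 4*I (I = √(-16) = 4*I ≈ 4.0*I)
I*K(D(-1), O(-7)) = (4*I)/((-16/3 - ⅔*(-1)) + √(8 - 7)) = (4*I)/((-16/3 + ⅔) + √1) = (4*I)/(-14/3 + 1) = (4*I)/(-11/3) = (4*I)*(-3/11) = -12*I/11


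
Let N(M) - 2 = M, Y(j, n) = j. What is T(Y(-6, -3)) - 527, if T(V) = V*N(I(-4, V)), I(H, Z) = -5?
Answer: -509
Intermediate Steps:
N(M) = 2 + M
T(V) = -3*V (T(V) = V*(2 - 5) = V*(-3) = -3*V)
T(Y(-6, -3)) - 527 = -3*(-6) - 527 = 18 - 527 = -509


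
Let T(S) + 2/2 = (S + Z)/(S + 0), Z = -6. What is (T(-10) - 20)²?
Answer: 9409/25 ≈ 376.36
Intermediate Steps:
T(S) = -1 + (-6 + S)/S (T(S) = -1 + (S - 6)/(S + 0) = -1 + (-6 + S)/S)
(T(-10) - 20)² = (-6/(-10) - 20)² = (-6*(-⅒) - 20)² = (⅗ - 20)² = (-97/5)² = 9409/25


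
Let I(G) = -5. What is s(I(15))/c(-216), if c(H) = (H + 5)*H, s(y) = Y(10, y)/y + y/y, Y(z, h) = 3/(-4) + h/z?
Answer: 5/182304 ≈ 2.7427e-5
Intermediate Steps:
Y(z, h) = -3/4 + h/z (Y(z, h) = 3*(-1/4) + h/z = -3/4 + h/z)
s(y) = 1 + (-3/4 + y/10)/y (s(y) = (-3/4 + y/10)/y + y/y = (-3/4 + y*(1/10))/y + 1 = (-3/4 + y/10)/y + 1 = 1 + (-3/4 + y/10)/y)
c(H) = H*(5 + H) (c(H) = (5 + H)*H = H*(5 + H))
s(I(15))/c(-216) = ((1/20)*(-15 + 22*(-5))/(-5))/((-216*(5 - 216))) = ((1/20)*(-1/5)*(-15 - 110))/((-216*(-211))) = ((1/20)*(-1/5)*(-125))/45576 = (5/4)*(1/45576) = 5/182304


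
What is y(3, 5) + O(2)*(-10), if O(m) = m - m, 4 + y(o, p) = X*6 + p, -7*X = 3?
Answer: -11/7 ≈ -1.5714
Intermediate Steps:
X = -3/7 (X = -1/7*3 = -3/7 ≈ -0.42857)
y(o, p) = -46/7 + p (y(o, p) = -4 + (-3/7*6 + p) = -4 + (-18/7 + p) = -46/7 + p)
O(m) = 0
y(3, 5) + O(2)*(-10) = (-46/7 + 5) + 0*(-10) = -11/7 + 0 = -11/7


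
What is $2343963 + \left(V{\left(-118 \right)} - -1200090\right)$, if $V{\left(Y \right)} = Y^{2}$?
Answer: $3557977$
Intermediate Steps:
$2343963 + \left(V{\left(-118 \right)} - -1200090\right) = 2343963 + \left(\left(-118\right)^{2} - -1200090\right) = 2343963 + \left(13924 + 1200090\right) = 2343963 + 1214014 = 3557977$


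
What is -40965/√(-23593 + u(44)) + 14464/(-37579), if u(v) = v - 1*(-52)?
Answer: -14464/37579 + 40965*I*√23497/23497 ≈ -0.3849 + 267.24*I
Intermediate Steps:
u(v) = 52 + v (u(v) = v + 52 = 52 + v)
-40965/√(-23593 + u(44)) + 14464/(-37579) = -40965/√(-23593 + (52 + 44)) + 14464/(-37579) = -40965/√(-23593 + 96) + 14464*(-1/37579) = -40965*(-I*√23497/23497) - 14464/37579 = -(-40965)*I*√23497/23497 - 14464/37579 = 40965*I*√23497/23497 - 14464/37579 = -14464/37579 + 40965*I*√23497/23497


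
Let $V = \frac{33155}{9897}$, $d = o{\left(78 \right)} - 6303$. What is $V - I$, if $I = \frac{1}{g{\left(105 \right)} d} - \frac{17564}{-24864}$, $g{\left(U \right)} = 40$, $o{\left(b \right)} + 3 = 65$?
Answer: $\frac{281944108463}{106651325620} \approx 2.6436$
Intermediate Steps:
$o{\left(b \right)} = 62$ ($o{\left(b \right)} = -3 + 65 = 62$)
$d = -6241$ ($d = 62 - 6303 = -6241$)
$I = \frac{68510189}{96985140}$ ($I = \frac{1}{40 \left(-6241\right)} - \frac{17564}{-24864} = \frac{1}{40} \left(- \frac{1}{6241}\right) - - \frac{4391}{6216} = - \frac{1}{249640} + \frac{4391}{6216} = \frac{68510189}{96985140} \approx 0.7064$)
$V = \frac{33155}{9897}$ ($V = 33155 \cdot \frac{1}{9897} = \frac{33155}{9897} \approx 3.35$)
$V - I = \frac{33155}{9897} - \frac{68510189}{96985140} = \frac{281944108463}{106651325620}$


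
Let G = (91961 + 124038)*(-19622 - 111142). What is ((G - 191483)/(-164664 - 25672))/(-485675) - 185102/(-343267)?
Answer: 7415489338316627/31732094686025600 ≈ 0.23369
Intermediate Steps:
G = -28244893236 (G = 215999*(-130764) = -28244893236)
((G - 191483)/(-164664 - 25672))/(-485675) - 185102/(-343267) = ((-28244893236 - 191483)/(-164664 - 25672))/(-485675) - 185102/(-343267) = -28245084719/(-190336)*(-1/485675) - 185102*(-1/343267) = -28245084719*(-1/190336)*(-1/485675) + 185102/343267 = (28245084719/190336)*(-1/485675) + 185102/343267 = -28245084719/92441436800 + 185102/343267 = 7415489338316627/31732094686025600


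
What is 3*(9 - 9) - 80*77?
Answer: -6160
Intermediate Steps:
3*(9 - 9) - 80*77 = 3*0 - 6160 = 0 - 6160 = -6160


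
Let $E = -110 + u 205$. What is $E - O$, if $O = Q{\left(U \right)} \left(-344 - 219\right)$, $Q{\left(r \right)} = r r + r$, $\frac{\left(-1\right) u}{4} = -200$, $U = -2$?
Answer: $165016$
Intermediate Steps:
$u = 800$ ($u = \left(-4\right) \left(-200\right) = 800$)
$Q{\left(r \right)} = r + r^{2}$ ($Q{\left(r \right)} = r^{2} + r = r + r^{2}$)
$E = 163890$ ($E = -110 + 800 \cdot 205 = -110 + 164000 = 163890$)
$O = -1126$ ($O = - 2 \left(1 - 2\right) \left(-344 - 219\right) = \left(-2\right) \left(-1\right) \left(-563\right) = 2 \left(-563\right) = -1126$)
$E - O = 163890 - -1126 = 163890 + 1126 = 165016$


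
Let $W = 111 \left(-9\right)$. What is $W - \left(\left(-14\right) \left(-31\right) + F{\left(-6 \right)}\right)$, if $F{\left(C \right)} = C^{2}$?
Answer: $-1469$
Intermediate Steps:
$W = -999$
$W - \left(\left(-14\right) \left(-31\right) + F{\left(-6 \right)}\right) = -999 - \left(\left(-14\right) \left(-31\right) + \left(-6\right)^{2}\right) = -999 - \left(434 + 36\right) = -999 - 470 = -1469$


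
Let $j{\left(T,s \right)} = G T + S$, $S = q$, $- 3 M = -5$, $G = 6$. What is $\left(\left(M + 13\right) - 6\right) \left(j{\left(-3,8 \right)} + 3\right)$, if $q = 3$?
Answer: $-104$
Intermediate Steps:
$M = \frac{5}{3}$ ($M = \left(- \frac{1}{3}\right) \left(-5\right) = \frac{5}{3} \approx 1.6667$)
$S = 3$
$j{\left(T,s \right)} = 3 + 6 T$ ($j{\left(T,s \right)} = 6 T + 3 = 3 + 6 T$)
$\left(\left(M + 13\right) - 6\right) \left(j{\left(-3,8 \right)} + 3\right) = \left(\left(\frac{5}{3} + 13\right) - 6\right) \left(\left(3 + 6 \left(-3\right)\right) + 3\right) = \left(\frac{44}{3} - 6\right) \left(\left(3 - 18\right) + 3\right) = \frac{26 \left(-15 + 3\right)}{3} = \frac{26}{3} \left(-12\right) = -104$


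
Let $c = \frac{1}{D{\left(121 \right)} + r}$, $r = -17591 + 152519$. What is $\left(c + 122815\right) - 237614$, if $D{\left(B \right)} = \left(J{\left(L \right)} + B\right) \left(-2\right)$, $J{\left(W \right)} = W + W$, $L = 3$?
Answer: $- \frac{15460440525}{134674} \approx -1.148 \cdot 10^{5}$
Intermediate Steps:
$J{\left(W \right)} = 2 W$
$r = 134928$
$D{\left(B \right)} = -12 - 2 B$ ($D{\left(B \right)} = \left(2 \cdot 3 + B\right) \left(-2\right) = \left(6 + B\right) \left(-2\right) = -12 - 2 B$)
$c = \frac{1}{134674}$ ($c = \frac{1}{\left(-12 - 242\right) + 134928} = \frac{1}{-254 + 134928} = \frac{1}{134674} \approx 7.4253 \cdot 10^{-6}$)
$\left(c + 122815\right) - 237614 = \left(\frac{1}{134674} + 122815\right) - 237614 = \frac{16539987311}{134674} - 237614 = - \frac{15460440525}{134674}$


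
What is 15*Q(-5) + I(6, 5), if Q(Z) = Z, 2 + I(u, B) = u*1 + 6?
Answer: -65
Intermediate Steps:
I(u, B) = 4 + u (I(u, B) = -2 + (u*1 + 6) = -2 + (u + 6) = -2 + (6 + u) = 4 + u)
15*Q(-5) + I(6, 5) = 15*(-5) + (4 + 6) = -75 + 10 = -65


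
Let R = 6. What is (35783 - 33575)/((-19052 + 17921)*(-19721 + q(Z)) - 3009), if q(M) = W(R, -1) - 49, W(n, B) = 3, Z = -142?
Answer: 184/1862789 ≈ 9.8777e-5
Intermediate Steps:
q(M) = -46 (q(M) = 3 - 49 = -46)
(35783 - 33575)/((-19052 + 17921)*(-19721 + q(Z)) - 3009) = (35783 - 33575)/((-19052 + 17921)*(-19721 - 46) - 3009) = 2208/(-1131*(-19767) - 3009) = 2208/(22356477 - 3009) = 2208/22353468 = 2208*(1/22353468) = 184/1862789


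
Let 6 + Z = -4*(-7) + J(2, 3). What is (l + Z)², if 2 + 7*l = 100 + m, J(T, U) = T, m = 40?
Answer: 93636/49 ≈ 1910.9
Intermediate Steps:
Z = 24 (Z = -6 + (-4*(-7) + 2) = -6 + (28 + 2) = -6 + 30 = 24)
l = 138/7 (l = -2/7 + (100 + 40)/7 = -2/7 + (⅐)*140 = -2/7 + 20 = 138/7 ≈ 19.714)
(l + Z)² = (138/7 + 24)² = (306/7)² = 93636/49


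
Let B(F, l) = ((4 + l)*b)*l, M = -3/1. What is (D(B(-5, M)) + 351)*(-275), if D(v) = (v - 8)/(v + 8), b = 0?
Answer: -96250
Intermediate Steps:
M = -3 (M = 1*(-3) = -3)
B(F, l) = 0 (B(F, l) = ((4 + l)*0)*l = 0*l = 0)
D(v) = (-8 + v)/(8 + v)
(D(B(-5, M)) + 351)*(-275) = ((-8 + 0)/(8 + 0) + 351)*(-275) = (-8/8 + 351)*(-275) = ((⅛)*(-8) + 351)*(-275) = (-1 + 351)*(-275) = 350*(-275) = -96250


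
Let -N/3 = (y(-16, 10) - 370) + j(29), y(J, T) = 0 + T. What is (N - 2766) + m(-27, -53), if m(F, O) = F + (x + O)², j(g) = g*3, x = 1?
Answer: 730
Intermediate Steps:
y(J, T) = T
j(g) = 3*g
m(F, O) = F + (1 + O)²
N = 819 (N = -3*((10 - 370) + 3*29) = -3*(-360 + 87) = -3*(-273) = 819)
(N - 2766) + m(-27, -53) = (819 - 2766) + (-27 + (1 - 53)²) = -1947 + (-27 + (-52)²) = -1947 + (-27 + 2704) = -1947 + 2677 = 730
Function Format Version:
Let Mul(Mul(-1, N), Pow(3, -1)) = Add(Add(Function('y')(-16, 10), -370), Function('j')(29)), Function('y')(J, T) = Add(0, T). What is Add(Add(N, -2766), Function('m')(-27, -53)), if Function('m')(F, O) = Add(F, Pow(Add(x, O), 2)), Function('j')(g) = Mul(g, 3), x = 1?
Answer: 730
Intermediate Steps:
Function('y')(J, T) = T
Function('j')(g) = Mul(3, g)
Function('m')(F, O) = Add(F, Pow(Add(1, O), 2))
N = 819 (N = Mul(-3, Add(Add(10, -370), Mul(3, 29))) = Mul(-3, Add(-360, 87)) = Mul(-3, -273) = 819)
Add(Add(N, -2766), Function('m')(-27, -53)) = Add(Add(819, -2766), Add(-27, Pow(Add(1, -53), 2))) = Add(-1947, Add(-27, Pow(-52, 2))) = Add(-1947, Add(-27, 2704)) = Add(-1947, 2677) = 730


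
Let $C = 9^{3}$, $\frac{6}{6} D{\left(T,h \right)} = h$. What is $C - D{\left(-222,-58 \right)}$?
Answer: $787$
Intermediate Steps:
$D{\left(T,h \right)} = h$
$C = 729$
$C - D{\left(-222,-58 \right)} = 729 - -58 = 729 + 58 = 787$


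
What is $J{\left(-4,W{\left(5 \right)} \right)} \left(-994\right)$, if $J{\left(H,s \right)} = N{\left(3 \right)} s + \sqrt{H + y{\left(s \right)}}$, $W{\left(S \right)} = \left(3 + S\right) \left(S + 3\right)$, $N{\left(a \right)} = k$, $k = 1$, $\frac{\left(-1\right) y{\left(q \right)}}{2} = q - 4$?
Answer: $-63616 - 1988 i \sqrt{31} \approx -63616.0 - 11069.0 i$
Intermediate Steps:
$y{\left(q \right)} = 8 - 2 q$ ($y{\left(q \right)} = - 2 \left(q - 4\right) = - 2 \left(-4 + q\right) = 8 - 2 q$)
$N{\left(a \right)} = 1$
$W{\left(S \right)} = \left(3 + S\right)^{2}$ ($W{\left(S \right)} = \left(3 + S\right) \left(3 + S\right) = \left(3 + S\right)^{2}$)
$J{\left(H,s \right)} = s + \sqrt{8 + H - 2 s}$ ($J{\left(H,s \right)} = 1 s + \sqrt{H - \left(-8 + 2 s\right)} = s + \sqrt{8 + H - 2 s}$)
$J{\left(-4,W{\left(5 \right)} \right)} \left(-994\right) = \left(\left(3 + 5\right)^{2} + \sqrt{8 - 4 - 2 \left(3 + 5\right)^{2}}\right) \left(-994\right) = \left(8^{2} + \sqrt{8 - 4 - 2 \cdot 8^{2}}\right) \left(-994\right) = \left(64 + \sqrt{8 - 4 - 128}\right) \left(-994\right) = \left(64 + \sqrt{-124}\right) \left(-994\right) = \left(64 + 2 i \sqrt{31}\right) \left(-994\right) = -63616 - 1988 i \sqrt{31}$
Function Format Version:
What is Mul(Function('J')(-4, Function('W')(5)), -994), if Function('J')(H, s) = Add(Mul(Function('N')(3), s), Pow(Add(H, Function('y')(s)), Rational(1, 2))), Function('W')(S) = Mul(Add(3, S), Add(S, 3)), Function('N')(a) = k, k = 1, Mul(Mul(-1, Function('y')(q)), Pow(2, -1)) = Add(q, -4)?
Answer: Add(-63616, Mul(-1988, I, Pow(31, Rational(1, 2)))) ≈ Add(-63616., Mul(-11069., I))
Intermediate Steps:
Function('y')(q) = Add(8, Mul(-2, q)) (Function('y')(q) = Mul(-2, Add(q, -4)) = Mul(-2, Add(-4, q)) = Add(8, Mul(-2, q)))
Function('N')(a) = 1
Function('W')(S) = Pow(Add(3, S), 2) (Function('W')(S) = Mul(Add(3, S), Add(3, S)) = Pow(Add(3, S), 2))
Function('J')(H, s) = Add(s, Pow(Add(8, H, Mul(-2, s)), Rational(1, 2))) (Function('J')(H, s) = Add(Mul(1, s), Pow(Add(H, Add(8, Mul(-2, s))), Rational(1, 2))) = Add(s, Pow(Add(8, H, Mul(-2, s)), Rational(1, 2))))
Mul(Function('J')(-4, Function('W')(5)), -994) = Mul(Add(Pow(Add(3, 5), 2), Pow(Add(8, -4, Mul(-2, Pow(Add(3, 5), 2))), Rational(1, 2))), -994) = Mul(Add(Pow(8, 2), Pow(Add(8, -4, Mul(-2, Pow(8, 2))), Rational(1, 2))), -994) = Mul(Add(64, Pow(Add(8, -4, Mul(-2, 64)), Rational(1, 2))), -994) = Mul(Add(64, Pow(Add(8, -4, -128), Rational(1, 2))), -994) = Mul(Add(64, Pow(-124, Rational(1, 2))), -994) = Mul(Add(64, Mul(2, I, Pow(31, Rational(1, 2)))), -994) = Add(-63616, Mul(-1988, I, Pow(31, Rational(1, 2))))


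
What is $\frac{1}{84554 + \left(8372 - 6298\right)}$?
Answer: $\frac{1}{86628} \approx 1.1544 \cdot 10^{-5}$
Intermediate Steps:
$\frac{1}{84554 + \left(8372 - 6298\right)} = \frac{1}{84554 + 2074} = \frac{1}{86628}$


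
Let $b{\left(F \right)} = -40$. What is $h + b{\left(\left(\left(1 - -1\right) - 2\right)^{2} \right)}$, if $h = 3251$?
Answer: $3211$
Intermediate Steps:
$h + b{\left(\left(\left(1 - -1\right) - 2\right)^{2} \right)} = 3251 - 40 = 3211$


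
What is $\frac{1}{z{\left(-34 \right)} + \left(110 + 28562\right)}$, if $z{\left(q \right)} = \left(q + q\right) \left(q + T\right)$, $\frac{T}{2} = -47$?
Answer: $\frac{1}{37376} \approx 2.6755 \cdot 10^{-5}$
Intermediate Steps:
$T = -94$ ($T = 2 \left(-47\right) = -94$)
$z{\left(q \right)} = 2 q \left(-94 + q\right)$ ($z{\left(q \right)} = \left(q + q\right) \left(q - 94\right) = 2 q \left(-94 + q\right)$)
$\frac{1}{z{\left(-34 \right)} + \left(110 + 28562\right)} = \frac{1}{2 \left(-34\right) \left(-94 - 34\right) + \left(110 + 28562\right)} = \frac{1}{2 \left(-34\right) \left(-128\right) + 28672} = \frac{1}{8704 + 28672} = \frac{1}{37376}$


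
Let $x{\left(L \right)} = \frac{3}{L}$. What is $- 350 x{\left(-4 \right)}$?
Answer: $\frac{525}{2} \approx 262.5$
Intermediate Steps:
$- 350 x{\left(-4 \right)} = - 350 \frac{3}{-4} = - 350 \cdot 3 \left(- \frac{1}{4}\right) = \left(-350\right) \left(- \frac{3}{4}\right) = \frac{525}{2}$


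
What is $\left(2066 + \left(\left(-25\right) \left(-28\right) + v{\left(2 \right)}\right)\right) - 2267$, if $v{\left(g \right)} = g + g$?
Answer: $503$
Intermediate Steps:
$v{\left(g \right)} = 2 g$
$\left(2066 + \left(\left(-25\right) \left(-28\right) + v{\left(2 \right)}\right)\right) - 2267 = \left(2066 + \left(\left(-25\right) \left(-28\right) + 2 \cdot 2\right)\right) - 2267 = \left(2066 + \left(700 + 4\right)\right) - 2267 = \left(2066 + 704\right) - 2267 = 2770 - 2267 = 503$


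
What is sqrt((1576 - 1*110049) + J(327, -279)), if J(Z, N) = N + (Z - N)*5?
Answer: I*sqrt(105722) ≈ 325.15*I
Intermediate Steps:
J(Z, N) = -4*N + 5*Z (J(Z, N) = N + (-5*N + 5*Z) = -4*N + 5*Z)
sqrt((1576 - 1*110049) + J(327, -279)) = sqrt((1576 - 1*110049) + (-4*(-279) + 5*327)) = sqrt((1576 - 110049) + (1116 + 1635)) = sqrt(-108473 + 2751) = sqrt(-105722) = I*sqrt(105722)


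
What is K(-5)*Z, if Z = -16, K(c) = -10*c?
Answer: -800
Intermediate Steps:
K(-5)*Z = -10*(-5)*(-16) = 50*(-16) = -800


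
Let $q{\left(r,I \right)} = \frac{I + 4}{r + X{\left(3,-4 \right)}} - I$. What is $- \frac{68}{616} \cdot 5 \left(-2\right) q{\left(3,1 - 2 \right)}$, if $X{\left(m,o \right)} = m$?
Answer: $\frac{255}{154} \approx 1.6558$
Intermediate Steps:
$q{\left(r,I \right)} = - I + \frac{4 + I}{3 + r}$ ($q{\left(r,I \right)} = \frac{I + 4}{r + 3} - I = \frac{4 + I}{3 + r} - I = - I + \frac{4 + I}{3 + r}$)
$- \frac{68}{616} \cdot 5 \left(-2\right) q{\left(3,1 - 2 \right)} = - \frac{68}{616} \cdot 5 \left(-2\right) \frac{4 - 2 \left(1 - 2\right) - \left(1 - 2\right) 3}{3 + 3} = \left(-68\right) \frac{1}{616} \left(- 10 \frac{4 - 2 \left(1 - 2\right) - \left(1 - 2\right) 3}{6}\right) = - \frac{17 \left(- 10 \frac{4 - -2 - \left(-1\right) 3}{6}\right)}{154} = - \frac{17 \left(- 10 \frac{4 + 2 + 3}{6}\right)}{154} = - \frac{17 \left(- 10 \cdot \frac{1}{6} \cdot 9\right)}{154} = - \frac{17 \left(\left(-10\right) \frac{3}{2}\right)}{154} = \left(- \frac{17}{154}\right) \left(-15\right) = \frac{255}{154}$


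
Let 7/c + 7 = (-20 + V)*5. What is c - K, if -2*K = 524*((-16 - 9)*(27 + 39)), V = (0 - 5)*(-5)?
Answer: -7781393/18 ≈ -4.3230e+5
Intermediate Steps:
V = 25 (V = -5*(-5) = 25)
K = 432300 (K = -262*(-16 - 9)*(27 + 39) = -262*(-25*66) = -262*(-1650) = -½*(-864600) = 432300)
c = 7/18 (c = 7/(-7 + (-20 + 25)*5) = 7/(-7 + 5*5) = 7/(-7 + 25) = 7/18 ≈ 0.38889)
c - K = 7/18 - 1*432300 = 7/18 - 432300 = -7781393/18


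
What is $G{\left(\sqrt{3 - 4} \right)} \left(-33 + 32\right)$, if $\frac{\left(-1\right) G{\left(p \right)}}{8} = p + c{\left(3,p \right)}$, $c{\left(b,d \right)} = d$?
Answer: $16 i \approx 16.0 i$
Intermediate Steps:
$G{\left(p \right)} = - 16 p$ ($G{\left(p \right)} = - 8 \left(p + p\right) = - 8 \cdot 2 p = - 16 p$)
$G{\left(\sqrt{3 - 4} \right)} \left(-33 + 32\right) = - 16 \sqrt{3 - 4} \left(-33 + 32\right) = - 16 \sqrt{-1} \left(-1\right) = - 16 i \left(-1\right) = 16 i$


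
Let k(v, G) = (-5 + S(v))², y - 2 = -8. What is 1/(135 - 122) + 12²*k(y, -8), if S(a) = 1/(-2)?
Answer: 56629/13 ≈ 4356.1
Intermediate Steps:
y = -6 (y = 2 - 8 = -6)
S(a) = -½
k(v, G) = 121/4 (k(v, G) = (-5 - ½)² = (-11/2)² = 121/4)
1/(135 - 122) + 12²*k(y, -8) = 1/(135 - 122) + 12²*(121/4) = 1/13 + 144*(121/4) = 1/13 + 4356 = 56629/13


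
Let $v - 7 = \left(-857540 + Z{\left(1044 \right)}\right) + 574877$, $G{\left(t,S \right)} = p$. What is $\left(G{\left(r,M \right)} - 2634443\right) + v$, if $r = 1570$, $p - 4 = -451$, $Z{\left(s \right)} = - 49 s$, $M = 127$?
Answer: $-2968702$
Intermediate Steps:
$p = -447$ ($p = 4 - 451 = -447$)
$G{\left(t,S \right)} = -447$
$v = -333812$ ($v = 7 + \left(\left(-857540 - 51156\right) + 574877\right) = 7 + \left(-908696 + 574877\right) = 7 - 333819 = -333812$)
$\left(G{\left(r,M \right)} - 2634443\right) + v = \left(-447 - 2634443\right) - 333812 = -2634890 - 333812 = -2968702$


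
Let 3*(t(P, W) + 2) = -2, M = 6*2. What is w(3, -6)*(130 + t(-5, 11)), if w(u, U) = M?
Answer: 1528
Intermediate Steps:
M = 12
t(P, W) = -8/3 (t(P, W) = -2 + (⅓)*(-2) = -2 - ⅔ = -8/3)
w(u, U) = 12
w(3, -6)*(130 + t(-5, 11)) = 12*(130 - 8/3) = 12*(382/3) = 1528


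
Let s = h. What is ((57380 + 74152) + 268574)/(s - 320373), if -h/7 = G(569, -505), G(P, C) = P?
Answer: -200053/162178 ≈ -1.2335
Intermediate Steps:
h = -3983 (h = -7*569 = -3983)
s = -3983
((57380 + 74152) + 268574)/(s - 320373) = ((57380 + 74152) + 268574)/(-3983 - 320373) = (131532 + 268574)/(-324356) = 400106*(-1/324356) = -200053/162178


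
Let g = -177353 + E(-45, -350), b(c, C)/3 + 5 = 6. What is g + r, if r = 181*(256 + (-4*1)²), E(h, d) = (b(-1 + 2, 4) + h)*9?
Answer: -128499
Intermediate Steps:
b(c, C) = 3 (b(c, C) = -15 + 3*6 = -15 + 18 = 3)
E(h, d) = 27 + 9*h (E(h, d) = (3 + h)*9 = 27 + 9*h)
g = -177731 (g = -177353 + (27 + 9*(-45)) = -177353 + (27 - 405) = -177353 - 378 = -177731)
r = 49232 (r = 181*(256 + (-4)²) = 181*(256 + 16) = 181*272 = 49232)
g + r = -177731 + 49232 = -128499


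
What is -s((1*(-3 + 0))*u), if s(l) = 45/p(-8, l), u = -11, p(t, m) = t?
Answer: 45/8 ≈ 5.6250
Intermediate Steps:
s(l) = -45/8 (s(l) = 45/(-8) = 45*(-1/8) = -45/8)
-s((1*(-3 + 0))*u) = -1*(-45/8) = 45/8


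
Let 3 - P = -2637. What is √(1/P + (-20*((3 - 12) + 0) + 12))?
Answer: √83635365/660 ≈ 13.856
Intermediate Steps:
P = 2640 (P = 3 - 1*(-2637) = 3 + 2637 = 2640)
√(1/P + (-20*((3 - 12) + 0) + 12)) = √(1/2640 + (-20*((3 - 12) + 0) + 12)) = √(1/2640 + (-20*(-9 + 0) + 12)) = √(1/2640 + (-20*(-9) + 12)) = √(1/2640 + (180 + 12)) = √(1/2640 + 192) = √(506881/2640) = √83635365/660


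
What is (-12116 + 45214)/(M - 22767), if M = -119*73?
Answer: -16549/15727 ≈ -1.0523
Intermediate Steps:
M = -8687
(-12116 + 45214)/(M - 22767) = (-12116 + 45214)/(-8687 - 22767) = 33098/(-31454) = 33098*(-1/31454) = -16549/15727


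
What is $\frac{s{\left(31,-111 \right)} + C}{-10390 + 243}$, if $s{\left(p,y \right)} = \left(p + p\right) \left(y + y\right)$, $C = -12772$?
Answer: $\frac{26536}{10147} \approx 2.6152$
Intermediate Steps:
$s{\left(p,y \right)} = 4 p y$ ($s{\left(p,y \right)} = 2 p 2 y = 4 p y$)
$\frac{s{\left(31,-111 \right)} + C}{-10390 + 243} = \frac{4 \cdot 31 \left(-111\right) - 12772}{-10390 + 243} = \frac{-13764 - 12772}{-10147} = \left(-26536\right) \left(- \frac{1}{10147}\right) = \frac{26536}{10147}$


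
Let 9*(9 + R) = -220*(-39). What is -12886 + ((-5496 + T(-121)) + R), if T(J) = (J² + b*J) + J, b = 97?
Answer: -43964/3 ≈ -14655.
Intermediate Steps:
R = 2833/3 (R = -9 + (-220*(-39))/9 = -9 + (⅑)*8580 = -9 + 2860/3 = 2833/3 ≈ 944.33)
T(J) = J² + 98*J (T(J) = (J² + 97*J) + J = J² + 98*J)
-12886 + ((-5496 + T(-121)) + R) = -12886 + ((-5496 - 121*(98 - 121)) + 2833/3) = -12886 + ((-5496 - 121*(-23)) + 2833/3) = -12886 + ((-5496 + 2783) + 2833/3) = -12886 + (-2713 + 2833/3) = -12886 - 5306/3 = -43964/3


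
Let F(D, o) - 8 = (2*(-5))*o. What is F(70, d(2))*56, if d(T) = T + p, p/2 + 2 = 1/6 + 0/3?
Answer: 4144/3 ≈ 1381.3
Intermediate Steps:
p = -11/3 (p = -4 + 2*(1/6 + 0/3) = -4 + 2*(1*(⅙) + 0*(⅓)) = -4 + 2*(⅙ + 0) = -4 + 2*(⅙) = -4 + ⅓ = -11/3 ≈ -3.6667)
d(T) = -11/3 + T (d(T) = T - 11/3 = -11/3 + T)
F(D, o) = 8 - 10*o (F(D, o) = 8 + (2*(-5))*o = 8 - 10*o)
F(70, d(2))*56 = (8 - 10*(-11/3 + 2))*56 = (8 - 10*(-5/3))*56 = (8 + 50/3)*56 = (74/3)*56 = 4144/3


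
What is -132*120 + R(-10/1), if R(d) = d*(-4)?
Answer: -15800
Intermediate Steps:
R(d) = -4*d
-132*120 + R(-10/1) = -132*120 - (-40)/1 = -15840 - (-40) = -15840 - 4*(-10) = -15840 + 40 = -15800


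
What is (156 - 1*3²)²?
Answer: 21609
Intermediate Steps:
(156 - 1*3²)² = (156 - 1*9)² = (156 - 9)² = 147² = 21609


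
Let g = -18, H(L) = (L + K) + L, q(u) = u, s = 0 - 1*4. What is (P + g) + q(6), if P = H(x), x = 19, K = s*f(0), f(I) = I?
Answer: 26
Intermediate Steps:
s = -4 (s = 0 - 4 = -4)
K = 0 (K = -4*0 = 0)
H(L) = 2*L (H(L) = (L + 0) + L = L + L = 2*L)
P = 38 (P = 2*19 = 38)
(P + g) + q(6) = (38 - 18) + 6 = 20 + 6 = 26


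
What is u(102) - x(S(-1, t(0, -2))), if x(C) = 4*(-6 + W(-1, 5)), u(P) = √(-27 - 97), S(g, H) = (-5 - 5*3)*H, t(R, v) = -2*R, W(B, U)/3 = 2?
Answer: 2*I*√31 ≈ 11.136*I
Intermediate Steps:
W(B, U) = 6 (W(B, U) = 3*2 = 6)
S(g, H) = -20*H (S(g, H) = (-5 - 15)*H = -20*H)
u(P) = 2*I*√31 (u(P) = √(-124) = 2*I*√31)
x(C) = 0 (x(C) = 4*(-6 + 6) = 4*0 = 0)
u(102) - x(S(-1, t(0, -2))) = 2*I*√31 - 1*0 = 2*I*√31 + 0 = 2*I*√31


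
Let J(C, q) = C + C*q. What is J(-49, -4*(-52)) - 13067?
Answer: -23308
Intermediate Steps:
J(-49, -4*(-52)) - 13067 = -49*(1 - 4*(-52)) - 13067 = -49*(1 + 208) - 13067 = -49*209 - 13067 = -10241 - 13067 = -23308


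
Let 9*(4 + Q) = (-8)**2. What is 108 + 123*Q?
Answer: 1472/3 ≈ 490.67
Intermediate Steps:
Q = 28/9 (Q = -4 + (1/9)*(-8)**2 = -4 + (1/9)*64 = -4 + 64/9 = 28/9 ≈ 3.1111)
108 + 123*Q = 108 + 123*(28/9) = 108 + 1148/3 = 1472/3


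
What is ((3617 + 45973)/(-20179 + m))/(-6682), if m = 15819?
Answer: 4959/2913352 ≈ 0.0017022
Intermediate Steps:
((3617 + 45973)/(-20179 + m))/(-6682) = ((3617 + 45973)/(-20179 + 15819))/(-6682) = (49590/(-4360))*(-1/6682) = (49590*(-1/4360))*(-1/6682) = -4959/436*(-1/6682) = 4959/2913352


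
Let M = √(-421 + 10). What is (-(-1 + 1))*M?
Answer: 0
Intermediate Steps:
M = I*√411 (M = √(-411) = I*√411 ≈ 20.273*I)
(-(-1 + 1))*M = (-(-1 + 1))*(I*√411) = (-1*0)*(I*√411) = 0*(I*√411) = 0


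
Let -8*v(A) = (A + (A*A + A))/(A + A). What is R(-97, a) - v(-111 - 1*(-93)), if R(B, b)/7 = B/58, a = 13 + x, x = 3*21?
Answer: -737/58 ≈ -12.707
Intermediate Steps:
v(A) = -(A**2 + 2*A)/(16*A) (v(A) = -(A + (A*A + A))/(8*(A + A)) = -(A + (A**2 + A))/(8*(2*A)) = -(A + (A + A**2))*1/(2*A)/8 = -(A**2 + 2*A)*1/(2*A)/8 = -(A**2 + 2*A)/(16*A))
x = 63
a = 76 (a = 13 + 63 = 76)
R(B, b) = 7*B/58 (R(B, b) = 7*(B/58) = 7*B/58)
R(-97, a) - v(-111 - 1*(-93)) = (7/58)*(-97) - (-1/8 - (-111 - 1*(-93))/16) = -679/58 - (-1/8 - (-111 + 93)/16) = -679/58 - (-1/8 - 1/16*(-18)) = -679/58 - (-1/8 + 9/8) = -679/58 - 1*1 = -679/58 - 1 = -737/58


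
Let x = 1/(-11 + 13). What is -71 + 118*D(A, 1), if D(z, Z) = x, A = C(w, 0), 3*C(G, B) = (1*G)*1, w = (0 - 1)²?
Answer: -12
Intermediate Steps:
w = 1 (w = (-1)² = 1)
C(G, B) = G/3 (C(G, B) = ((1*G)*1)/3 = (G*1)/3 = G/3)
A = ⅓ (A = (⅓)*1 = ⅓ ≈ 0.33333)
x = ½ (x = 1/2 = ½ ≈ 0.50000)
D(z, Z) = ½
-71 + 118*D(A, 1) = -71 + 118*(½) = -71 + 59 = -12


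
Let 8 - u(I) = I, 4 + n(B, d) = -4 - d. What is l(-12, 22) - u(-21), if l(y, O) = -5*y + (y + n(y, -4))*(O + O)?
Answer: -673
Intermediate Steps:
n(B, d) = -8 - d (n(B, d) = -4 + (-4 - d) = -8 - d)
u(I) = 8 - I
l(y, O) = -5*y + 2*O*(-4 + y) (l(y, O) = -5*y + (y + (-8 - 1*(-4)))*(O + O) = -5*y + (y + (-8 + 4))*(2*O) = -5*y + (y - 4)*(2*O) = -5*y + (-4 + y)*(2*O) = -5*y + 2*O*(-4 + y))
l(-12, 22) - u(-21) = (-8*22 - 5*(-12) + 2*22*(-12)) - (8 - 1*(-21)) = (-176 + 60 - 528) - (8 + 21) = -644 - 1*29 = -644 - 29 = -673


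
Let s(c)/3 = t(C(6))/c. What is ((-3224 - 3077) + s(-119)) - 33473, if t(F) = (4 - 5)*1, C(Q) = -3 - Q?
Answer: -4733103/119 ≈ -39774.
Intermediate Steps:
t(F) = -1 (t(F) = -1*1 = -1)
s(c) = -3/c (s(c) = 3*(-1/c) = -3/c)
((-3224 - 3077) + s(-119)) - 33473 = ((-3224 - 3077) - 3/(-119)) - 33473 = (-6301 - 3*(-1/119)) - 33473 = (-6301 + 3/119) - 33473 = -749816/119 - 33473 = -4733103/119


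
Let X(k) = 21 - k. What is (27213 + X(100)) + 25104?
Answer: 52238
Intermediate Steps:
(27213 + X(100)) + 25104 = (27213 + (21 - 1*100)) + 25104 = (27213 + (21 - 100)) + 25104 = (27213 - 79) + 25104 = 27134 + 25104 = 52238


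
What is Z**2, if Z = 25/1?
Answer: 625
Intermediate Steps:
Z = 25 (Z = 25*1 = 25)
Z**2 = 25**2 = 625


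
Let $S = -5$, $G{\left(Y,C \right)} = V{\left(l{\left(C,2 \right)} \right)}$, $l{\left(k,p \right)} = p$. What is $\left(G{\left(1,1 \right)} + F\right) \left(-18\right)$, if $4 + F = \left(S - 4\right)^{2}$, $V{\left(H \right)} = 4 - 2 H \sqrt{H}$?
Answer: $-1458 + 72 \sqrt{2} \approx -1356.2$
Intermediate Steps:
$V{\left(H \right)} = 4 - 2 H^{\frac{3}{2}}$
$G{\left(Y,C \right)} = 4 - 4 \sqrt{2}$ ($G{\left(Y,C \right)} = 4 - 2 \cdot 2^{\frac{3}{2}} = 4 - 2 \cdot 2 \sqrt{2} = 4 - 4 \sqrt{2}$)
$F = 77$ ($F = -4 + \left(-5 - 4\right)^{2} = -4 + \left(-9\right)^{2} = -4 + 81 = 77$)
$\left(G{\left(1,1 \right)} + F\right) \left(-18\right) = \left(\left(4 - 4 \sqrt{2}\right) + 77\right) \left(-18\right) = \left(81 - 4 \sqrt{2}\right) \left(-18\right) = -1458 + 72 \sqrt{2}$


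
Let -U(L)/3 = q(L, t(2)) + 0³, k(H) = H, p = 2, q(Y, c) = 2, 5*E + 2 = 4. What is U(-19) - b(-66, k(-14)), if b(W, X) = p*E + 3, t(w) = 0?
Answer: -49/5 ≈ -9.8000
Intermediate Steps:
E = ⅖ (E = -⅖ + (⅕)*4 = -⅖ + ⅘ = ⅖ ≈ 0.40000)
b(W, X) = 19/5 (b(W, X) = 2*(⅖) + 3 = ⅘ + 3 = 19/5)
U(L) = -6 (U(L) = -3*(2 + 0³) = -3*(2 + 0) = -3*2 = -6)
U(-19) - b(-66, k(-14)) = -6 - 1*19/5 = -6 - 19/5 = -49/5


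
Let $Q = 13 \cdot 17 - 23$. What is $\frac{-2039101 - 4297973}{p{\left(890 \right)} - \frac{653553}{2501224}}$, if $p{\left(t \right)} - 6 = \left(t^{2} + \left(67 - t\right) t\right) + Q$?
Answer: $- \frac{15850441578576}{149657583263} \approx -105.91$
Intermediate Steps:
$Q = 198$ ($Q = 221 - 23 = 198$)
$p{\left(t \right)} = 204 + t^{2} + t \left(67 - t\right)$ ($p{\left(t \right)} = 6 + \left(\left(t^{2} + \left(67 - t\right) t\right) + 198\right) = 6 + \left(\left(t^{2} + t \left(67 - t\right)\right) + 198\right) = 6 + \left(198 + t^{2} + t \left(67 - t\right)\right) = 204 + t^{2} + t \left(67 - t\right)$)
$\frac{-2039101 - 4297973}{p{\left(890 \right)} - \frac{653553}{2501224}} = \frac{-2039101 - 4297973}{\left(204 + 67 \cdot 890\right) - \frac{653553}{2501224}} = - \frac{6337074}{\left(204 + 59630\right) - \frac{653553}{2501224}} = - \frac{6337074}{59834 - \frac{653553}{2501224}} = - \frac{6337074}{\frac{149657583263}{2501224}} = \left(-6337074\right) \frac{2501224}{149657583263} = - \frac{15850441578576}{149657583263}$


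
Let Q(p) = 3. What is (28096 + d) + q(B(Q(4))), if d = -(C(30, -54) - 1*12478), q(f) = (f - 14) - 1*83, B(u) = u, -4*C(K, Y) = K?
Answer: 80975/2 ≈ 40488.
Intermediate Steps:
C(K, Y) = -K/4
q(f) = -97 + f (q(f) = (-14 + f) - 83 = -97 + f)
d = 24971/2 (d = -(-¼*30 - 1*12478) = -(-15/2 - 12478) = -1*(-24971/2) = 24971/2 ≈ 12486.)
(28096 + d) + q(B(Q(4))) = (28096 + 24971/2) + (-97 + 3) = 81163/2 - 94 = 80975/2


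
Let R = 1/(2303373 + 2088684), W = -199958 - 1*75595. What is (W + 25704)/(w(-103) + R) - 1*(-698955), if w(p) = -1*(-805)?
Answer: 34790592408447/49797266 ≈ 6.9865e+5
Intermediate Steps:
W = -275553 (W = -199958 - 75595 = -275553)
R = 1/4392057 ≈ 2.2768e-7
w(p) = 805
(W + 25704)/(w(-103) + R) - 1*(-698955) = (-275553 + 25704)/(805 + 1/4392057) - 1*(-698955) = -249849/3535605886/4392057 + 698955 = -249849*4392057/3535605886 + 698955 = -15455648583/49797266 + 698955 = 34790592408447/49797266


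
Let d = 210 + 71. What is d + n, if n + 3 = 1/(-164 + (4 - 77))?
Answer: 65885/237 ≈ 278.00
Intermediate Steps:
d = 281
n = -712/237 (n = -3 + 1/(-164 + (4 - 77)) = -3 + 1/(-164 - 73) = -3 + 1/(-237) = -3 - 1/237 = -712/237 ≈ -3.0042)
d + n = 281 - 712/237 = 65885/237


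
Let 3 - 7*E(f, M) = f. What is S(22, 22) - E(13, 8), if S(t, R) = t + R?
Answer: 318/7 ≈ 45.429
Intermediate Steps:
E(f, M) = 3/7 - f/7
S(t, R) = R + t
S(22, 22) - E(13, 8) = (22 + 22) - (3/7 - ⅐*13) = 44 - (3/7 - 13/7) = 44 - 1*(-10/7) = 44 + 10/7 = 318/7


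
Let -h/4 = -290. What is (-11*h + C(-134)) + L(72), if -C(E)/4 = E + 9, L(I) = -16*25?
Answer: -12660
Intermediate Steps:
L(I) = -400
h = 1160 (h = -4*(-290) = 1160)
C(E) = -36 - 4*E (C(E) = -4*(E + 9) = -4*(9 + E) = -36 - 4*E)
(-11*h + C(-134)) + L(72) = (-11*1160 + (-36 - 4*(-134))) - 400 = (-12760 + (-36 + 536)) - 400 = (-12760 + 500) - 400 = -12260 - 400 = -12660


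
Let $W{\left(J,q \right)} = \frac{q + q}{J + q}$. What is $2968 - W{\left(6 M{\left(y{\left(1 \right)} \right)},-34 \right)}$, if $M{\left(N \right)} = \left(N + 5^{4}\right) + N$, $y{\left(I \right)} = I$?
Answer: $\frac{2766193}{932} \approx 2968.0$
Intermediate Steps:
$M{\left(N \right)} = 625 + 2 N$ ($M{\left(N \right)} = \left(N + 625\right) + N = \left(625 + N\right) + N = 625 + 2 N$)
$W{\left(J,q \right)} = \frac{2 q}{J + q}$
$2968 - W{\left(6 M{\left(y{\left(1 \right)} \right)},-34 \right)} = 2968 - 2 \left(-34\right) \frac{1}{6 \left(625 + 2 \cdot 1\right) - 34} = 2968 - 2 \left(-34\right) \frac{1}{6 \left(625 + 2\right) - 34} = 2968 - 2 \left(-34\right) \frac{1}{6 \cdot 627 - 34} = 2968 - 2 \left(-34\right) \frac{1}{3762 - 34} = 2968 - 2 \left(-34\right) \frac{1}{3728} = 2968 - - \frac{17}{932} = 2968 + \frac{17}{932} = \frac{2766193}{932}$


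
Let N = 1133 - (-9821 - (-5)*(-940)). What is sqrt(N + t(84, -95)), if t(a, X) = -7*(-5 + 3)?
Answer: 2*sqrt(3917) ≈ 125.17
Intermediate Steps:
N = 15654 (N = 1133 - (-9821 - 1*4700) = 1133 - (-9821 - 4700) = 1133 - 1*(-14521) = 1133 + 14521 = 15654)
t(a, X) = 14 (t(a, X) = -7*(-2) = 14)
sqrt(N + t(84, -95)) = sqrt(15654 + 14) = sqrt(15668) = 2*sqrt(3917)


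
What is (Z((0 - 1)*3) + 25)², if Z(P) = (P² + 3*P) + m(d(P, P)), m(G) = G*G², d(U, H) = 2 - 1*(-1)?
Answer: 2704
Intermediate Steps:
d(U, H) = 3 (d(U, H) = 2 + 1 = 3)
m(G) = G³
Z(P) = 27 + P² + 3*P (Z(P) = (P² + 3*P) + 3³ = (P² + 3*P) + 27 = 27 + P² + 3*P)
(Z((0 - 1)*3) + 25)² = ((27 + ((0 - 1)*3)² + 3*((0 - 1)*3)) + 25)² = ((27 + (-1*3)² + 3*(-1*3)) + 25)² = ((27 + (-3)² + 3*(-3)) + 25)² = ((27 + 9 - 9) + 25)² = (27 + 25)² = 52² = 2704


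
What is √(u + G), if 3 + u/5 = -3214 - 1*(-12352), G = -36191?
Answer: 2*√2371 ≈ 97.386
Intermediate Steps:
u = 45675 (u = -15 + 5*(-3214 - 1*(-12352)) = -15 + 5*(-3214 + 12352) = -15 + 5*9138 = -15 + 45690 = 45675)
√(u + G) = √(45675 - 36191) = √9484 = 2*√2371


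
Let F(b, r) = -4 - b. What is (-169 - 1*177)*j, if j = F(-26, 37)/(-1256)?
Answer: 1903/314 ≈ 6.0605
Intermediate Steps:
j = -11/628 (j = (-4 - 1*(-26))/(-1256) = (-4 + 26)*(-1/1256) = 22*(-1/1256) = -11/628 ≈ -0.017516)
(-169 - 1*177)*j = (-169 - 1*177)*(-11/628) = (-169 - 177)*(-11/628) = -346*(-11/628) = 1903/314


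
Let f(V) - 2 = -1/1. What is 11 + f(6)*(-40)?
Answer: -29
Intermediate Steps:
f(V) = 1 (f(V) = 2 - 1/1 = 2 - 1*1 = 2 - 1 = 1)
11 + f(6)*(-40) = 11 + 1*(-40) = 11 - 40 = -29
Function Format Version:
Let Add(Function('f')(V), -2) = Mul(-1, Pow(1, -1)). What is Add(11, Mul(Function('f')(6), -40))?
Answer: -29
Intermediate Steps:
Function('f')(V) = 1 (Function('f')(V) = Add(2, Mul(-1, Pow(1, -1))) = Add(2, Mul(-1, 1)) = Add(2, -1) = 1)
Add(11, Mul(Function('f')(6), -40)) = Add(11, Mul(1, -40)) = Add(11, -40) = -29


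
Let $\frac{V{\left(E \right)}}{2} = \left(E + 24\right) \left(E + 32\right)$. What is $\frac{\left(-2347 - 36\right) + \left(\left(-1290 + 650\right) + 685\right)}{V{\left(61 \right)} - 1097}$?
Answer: $- \frac{2338}{14713} \approx -0.15891$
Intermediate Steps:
$V{\left(E \right)} = 2 \left(24 + E\right) \left(32 + E\right)$ ($V{\left(E \right)} = 2 \left(E + 24\right) \left(E + 32\right) = 2 \left(24 + E\right) \left(32 + E\right)$)
$\frac{\left(-2347 - 36\right) + \left(\left(-1290 + 650\right) + 685\right)}{V{\left(61 \right)} - 1097} = \frac{\left(-2347 - 36\right) + \left(\left(-1290 + 650\right) + 685\right)}{\left(1536 + 2 \cdot 61^{2} + 112 \cdot 61\right) - 1097} = \frac{\left(-2347 - 36\right) + \left(-640 + 685\right)}{\left(1536 + 2 \cdot 3721 + 6832\right) - 1097} = \frac{-2383 + 45}{\left(1536 + 7442 + 6832\right) - 1097} = - \frac{2338}{15810 - 1097} = - \frac{2338}{14713}$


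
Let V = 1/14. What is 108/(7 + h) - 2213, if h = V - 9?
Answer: -2269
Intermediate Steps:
V = 1/14 ≈ 0.071429
h = -125/14 (h = 1/14 - 9 = -125/14 ≈ -8.9286)
108/(7 + h) - 2213 = 108/(7 - 125/14) - 2213 = 108/(-27/14) - 2213 = 108*(-14/27) - 2213 = -56 - 2213 = -2269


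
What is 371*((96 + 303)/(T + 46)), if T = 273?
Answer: 148029/319 ≈ 464.04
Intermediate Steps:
371*((96 + 303)/(T + 46)) = 371*((96 + 303)/(273 + 46)) = 371*(399/319) = 148029/319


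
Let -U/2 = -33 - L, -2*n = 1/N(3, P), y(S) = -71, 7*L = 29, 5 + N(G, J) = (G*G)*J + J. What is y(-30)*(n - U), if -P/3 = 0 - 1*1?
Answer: 1846497/350 ≈ 5275.7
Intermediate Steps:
P = 3 (P = -3*(0 - 1*1) = -3*(0 - 1) = -3*(-1) = 3)
N(G, J) = -5 + J + J*G² (N(G, J) = -5 + ((G*G)*J + J) = -5 + (G²*J + J) = -5 + (J*G² + J) = -5 + (J + J*G²) = -5 + J + J*G²)
L = 29/7 (L = (⅐)*29 = 29/7 ≈ 4.1429)
n = -1/50 (n = -1/(2*(-5 + 3 + 3*3²)) = -1/(2*(-5 + 3 + 3*9)) = -1/(2*(-5 + 3 + 27)) = -½/25 = -½*1/25 = -1/50 ≈ -0.020000)
U = 520/7 (U = -2*(-33 - 1*29/7) = -2*(-33 - 29/7) = -2*(-260/7) = 520/7 ≈ 74.286)
y(-30)*(n - U) = -71*(-1/50 - 1*520/7) = -71*(-1/50 - 520/7) = -71*(-26007/350) = 1846497/350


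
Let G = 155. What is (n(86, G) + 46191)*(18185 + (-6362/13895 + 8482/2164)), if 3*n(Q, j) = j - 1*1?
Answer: 37935234862764047/45103170 ≈ 8.4108e+8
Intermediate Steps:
n(Q, j) = -1/3 + j/3 (n(Q, j) = (j - 1*1)/3 = (j - 1)/3 = (-1 + j)/3 = -1/3 + j/3)
(n(86, G) + 46191)*(18185 + (-6362/13895 + 8482/2164)) = ((-1/3 + (1/3)*155) + 46191)*(18185 + (-6362/13895 + 8482/2164)) = ((-1/3 + 155/3) + 46191)*(18185 + (-6362*1/13895 + 8482*(1/2164))) = (154/3 + 46191)*(18185 + (-6362/13895 + 4241/1082)) = 138727*(18185 + 52045011/15034390)/3 = (138727/3)*(273452427161/15034390) = 37935234862764047/45103170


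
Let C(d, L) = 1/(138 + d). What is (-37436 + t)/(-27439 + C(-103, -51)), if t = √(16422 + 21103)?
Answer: 327565/240091 - 175*√1501/960364 ≈ 1.3573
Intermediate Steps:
t = 5*√1501 (t = √37525 = 5*√1501 ≈ 193.71)
(-37436 + t)/(-27439 + C(-103, -51)) = (-37436 + 5*√1501)/(-27439 + 1/(138 - 103)) = (-37436 + 5*√1501)/(-27439 + 1/35) = (-37436 + 5*√1501)/(-960364/35) = (-37436 + 5*√1501)*(-35/960364) = 327565/240091 - 175*√1501/960364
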